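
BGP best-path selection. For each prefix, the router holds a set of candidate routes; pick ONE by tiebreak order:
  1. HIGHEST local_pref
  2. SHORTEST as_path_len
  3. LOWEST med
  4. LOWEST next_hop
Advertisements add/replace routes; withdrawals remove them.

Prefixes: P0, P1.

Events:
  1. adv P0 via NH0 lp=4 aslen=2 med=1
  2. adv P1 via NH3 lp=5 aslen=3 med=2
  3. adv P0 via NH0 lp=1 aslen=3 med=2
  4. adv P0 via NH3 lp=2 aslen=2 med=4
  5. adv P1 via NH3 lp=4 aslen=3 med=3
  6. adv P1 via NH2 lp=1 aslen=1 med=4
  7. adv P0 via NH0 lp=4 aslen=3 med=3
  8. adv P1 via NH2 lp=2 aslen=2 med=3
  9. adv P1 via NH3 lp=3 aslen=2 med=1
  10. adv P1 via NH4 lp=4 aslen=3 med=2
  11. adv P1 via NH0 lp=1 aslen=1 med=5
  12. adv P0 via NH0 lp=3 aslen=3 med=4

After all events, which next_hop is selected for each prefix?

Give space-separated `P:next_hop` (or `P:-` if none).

Op 1: best P0=NH0 P1=-
Op 2: best P0=NH0 P1=NH3
Op 3: best P0=NH0 P1=NH3
Op 4: best P0=NH3 P1=NH3
Op 5: best P0=NH3 P1=NH3
Op 6: best P0=NH3 P1=NH3
Op 7: best P0=NH0 P1=NH3
Op 8: best P0=NH0 P1=NH3
Op 9: best P0=NH0 P1=NH3
Op 10: best P0=NH0 P1=NH4
Op 11: best P0=NH0 P1=NH4
Op 12: best P0=NH0 P1=NH4

Answer: P0:NH0 P1:NH4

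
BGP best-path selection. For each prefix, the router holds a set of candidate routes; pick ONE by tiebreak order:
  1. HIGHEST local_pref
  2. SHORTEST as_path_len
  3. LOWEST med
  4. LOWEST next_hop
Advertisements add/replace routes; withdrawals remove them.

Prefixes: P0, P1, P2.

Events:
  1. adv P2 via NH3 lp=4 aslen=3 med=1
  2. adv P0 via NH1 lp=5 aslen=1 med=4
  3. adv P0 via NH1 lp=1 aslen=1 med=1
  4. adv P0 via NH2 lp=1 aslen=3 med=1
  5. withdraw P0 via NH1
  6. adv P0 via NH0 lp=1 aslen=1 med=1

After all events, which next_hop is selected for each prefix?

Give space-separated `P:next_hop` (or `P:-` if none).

Op 1: best P0=- P1=- P2=NH3
Op 2: best P0=NH1 P1=- P2=NH3
Op 3: best P0=NH1 P1=- P2=NH3
Op 4: best P0=NH1 P1=- P2=NH3
Op 5: best P0=NH2 P1=- P2=NH3
Op 6: best P0=NH0 P1=- P2=NH3

Answer: P0:NH0 P1:- P2:NH3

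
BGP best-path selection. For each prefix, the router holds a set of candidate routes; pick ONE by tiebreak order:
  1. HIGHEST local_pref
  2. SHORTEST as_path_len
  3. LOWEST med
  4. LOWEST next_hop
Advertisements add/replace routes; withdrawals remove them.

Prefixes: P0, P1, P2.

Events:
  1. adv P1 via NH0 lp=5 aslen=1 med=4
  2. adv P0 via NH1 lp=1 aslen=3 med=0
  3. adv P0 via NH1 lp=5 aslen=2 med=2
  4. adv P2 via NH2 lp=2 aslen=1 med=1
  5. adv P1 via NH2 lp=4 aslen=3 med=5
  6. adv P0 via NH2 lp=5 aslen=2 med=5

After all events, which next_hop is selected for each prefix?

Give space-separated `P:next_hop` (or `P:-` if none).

Answer: P0:NH1 P1:NH0 P2:NH2

Derivation:
Op 1: best P0=- P1=NH0 P2=-
Op 2: best P0=NH1 P1=NH0 P2=-
Op 3: best P0=NH1 P1=NH0 P2=-
Op 4: best P0=NH1 P1=NH0 P2=NH2
Op 5: best P0=NH1 P1=NH0 P2=NH2
Op 6: best P0=NH1 P1=NH0 P2=NH2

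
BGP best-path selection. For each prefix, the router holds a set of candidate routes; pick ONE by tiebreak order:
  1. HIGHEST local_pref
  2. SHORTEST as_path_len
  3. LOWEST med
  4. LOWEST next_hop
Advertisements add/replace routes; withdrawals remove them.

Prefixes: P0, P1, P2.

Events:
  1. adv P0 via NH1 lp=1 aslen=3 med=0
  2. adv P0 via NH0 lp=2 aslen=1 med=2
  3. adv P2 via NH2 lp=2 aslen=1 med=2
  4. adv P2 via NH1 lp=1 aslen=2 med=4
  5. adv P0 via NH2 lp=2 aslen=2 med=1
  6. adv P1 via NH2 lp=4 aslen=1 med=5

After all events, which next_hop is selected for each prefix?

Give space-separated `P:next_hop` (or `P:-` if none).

Answer: P0:NH0 P1:NH2 P2:NH2

Derivation:
Op 1: best P0=NH1 P1=- P2=-
Op 2: best P0=NH0 P1=- P2=-
Op 3: best P0=NH0 P1=- P2=NH2
Op 4: best P0=NH0 P1=- P2=NH2
Op 5: best P0=NH0 P1=- P2=NH2
Op 6: best P0=NH0 P1=NH2 P2=NH2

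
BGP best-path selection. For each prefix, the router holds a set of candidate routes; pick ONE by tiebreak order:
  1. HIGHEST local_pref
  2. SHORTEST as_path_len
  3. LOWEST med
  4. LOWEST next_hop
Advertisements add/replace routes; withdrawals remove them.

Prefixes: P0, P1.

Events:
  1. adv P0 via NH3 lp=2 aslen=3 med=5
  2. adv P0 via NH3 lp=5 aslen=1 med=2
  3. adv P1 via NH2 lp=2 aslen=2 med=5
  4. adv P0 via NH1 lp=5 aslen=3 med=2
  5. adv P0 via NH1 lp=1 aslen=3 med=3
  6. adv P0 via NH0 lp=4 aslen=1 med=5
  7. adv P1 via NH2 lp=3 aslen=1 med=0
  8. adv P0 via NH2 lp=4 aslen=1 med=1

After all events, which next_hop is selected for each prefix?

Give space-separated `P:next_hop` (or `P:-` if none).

Op 1: best P0=NH3 P1=-
Op 2: best P0=NH3 P1=-
Op 3: best P0=NH3 P1=NH2
Op 4: best P0=NH3 P1=NH2
Op 5: best P0=NH3 P1=NH2
Op 6: best P0=NH3 P1=NH2
Op 7: best P0=NH3 P1=NH2
Op 8: best P0=NH3 P1=NH2

Answer: P0:NH3 P1:NH2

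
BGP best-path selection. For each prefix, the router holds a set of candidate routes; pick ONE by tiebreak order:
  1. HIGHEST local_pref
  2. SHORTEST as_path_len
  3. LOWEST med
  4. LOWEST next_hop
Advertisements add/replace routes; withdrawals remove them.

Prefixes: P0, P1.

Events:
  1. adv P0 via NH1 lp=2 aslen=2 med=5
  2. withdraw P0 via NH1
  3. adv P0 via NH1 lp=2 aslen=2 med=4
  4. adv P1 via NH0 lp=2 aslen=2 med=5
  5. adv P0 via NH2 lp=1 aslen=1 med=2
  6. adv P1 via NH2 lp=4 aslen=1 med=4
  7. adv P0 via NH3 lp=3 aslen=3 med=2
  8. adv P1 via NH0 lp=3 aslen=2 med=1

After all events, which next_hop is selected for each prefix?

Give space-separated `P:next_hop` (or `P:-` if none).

Op 1: best P0=NH1 P1=-
Op 2: best P0=- P1=-
Op 3: best P0=NH1 P1=-
Op 4: best P0=NH1 P1=NH0
Op 5: best P0=NH1 P1=NH0
Op 6: best P0=NH1 P1=NH2
Op 7: best P0=NH3 P1=NH2
Op 8: best P0=NH3 P1=NH2

Answer: P0:NH3 P1:NH2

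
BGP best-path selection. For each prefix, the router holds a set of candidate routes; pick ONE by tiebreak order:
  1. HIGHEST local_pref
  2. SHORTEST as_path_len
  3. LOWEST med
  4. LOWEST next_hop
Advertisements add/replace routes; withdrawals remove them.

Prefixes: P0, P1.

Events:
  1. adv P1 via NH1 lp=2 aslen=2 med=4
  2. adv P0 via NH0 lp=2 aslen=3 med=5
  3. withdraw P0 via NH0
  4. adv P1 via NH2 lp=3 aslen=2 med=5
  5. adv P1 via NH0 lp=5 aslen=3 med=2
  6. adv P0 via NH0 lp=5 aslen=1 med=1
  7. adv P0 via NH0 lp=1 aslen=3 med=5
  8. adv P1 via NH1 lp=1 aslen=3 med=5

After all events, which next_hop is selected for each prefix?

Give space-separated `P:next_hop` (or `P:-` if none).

Op 1: best P0=- P1=NH1
Op 2: best P0=NH0 P1=NH1
Op 3: best P0=- P1=NH1
Op 4: best P0=- P1=NH2
Op 5: best P0=- P1=NH0
Op 6: best P0=NH0 P1=NH0
Op 7: best P0=NH0 P1=NH0
Op 8: best P0=NH0 P1=NH0

Answer: P0:NH0 P1:NH0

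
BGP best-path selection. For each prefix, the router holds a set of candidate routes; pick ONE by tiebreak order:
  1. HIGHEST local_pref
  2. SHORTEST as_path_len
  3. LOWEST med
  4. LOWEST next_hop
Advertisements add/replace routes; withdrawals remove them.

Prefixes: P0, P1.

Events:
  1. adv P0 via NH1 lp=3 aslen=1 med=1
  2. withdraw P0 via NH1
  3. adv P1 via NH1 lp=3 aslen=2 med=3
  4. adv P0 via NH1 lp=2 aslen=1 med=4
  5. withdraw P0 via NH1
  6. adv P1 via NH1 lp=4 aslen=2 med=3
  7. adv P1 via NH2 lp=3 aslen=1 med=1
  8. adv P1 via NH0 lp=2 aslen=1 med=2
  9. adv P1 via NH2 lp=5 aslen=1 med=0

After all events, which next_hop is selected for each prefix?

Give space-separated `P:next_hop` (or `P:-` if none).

Op 1: best P0=NH1 P1=-
Op 2: best P0=- P1=-
Op 3: best P0=- P1=NH1
Op 4: best P0=NH1 P1=NH1
Op 5: best P0=- P1=NH1
Op 6: best P0=- P1=NH1
Op 7: best P0=- P1=NH1
Op 8: best P0=- P1=NH1
Op 9: best P0=- P1=NH2

Answer: P0:- P1:NH2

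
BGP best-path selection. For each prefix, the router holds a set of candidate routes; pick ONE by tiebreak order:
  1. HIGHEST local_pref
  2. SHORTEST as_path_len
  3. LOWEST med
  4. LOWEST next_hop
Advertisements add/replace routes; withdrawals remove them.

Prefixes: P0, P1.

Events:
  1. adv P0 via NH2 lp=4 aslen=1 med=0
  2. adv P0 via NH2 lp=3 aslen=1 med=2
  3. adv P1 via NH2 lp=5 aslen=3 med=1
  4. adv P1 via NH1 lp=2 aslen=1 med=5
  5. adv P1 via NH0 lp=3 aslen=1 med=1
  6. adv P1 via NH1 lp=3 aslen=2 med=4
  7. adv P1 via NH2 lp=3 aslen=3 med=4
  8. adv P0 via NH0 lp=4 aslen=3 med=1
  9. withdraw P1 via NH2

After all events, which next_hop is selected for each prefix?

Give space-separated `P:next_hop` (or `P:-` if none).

Answer: P0:NH0 P1:NH0

Derivation:
Op 1: best P0=NH2 P1=-
Op 2: best P0=NH2 P1=-
Op 3: best P0=NH2 P1=NH2
Op 4: best P0=NH2 P1=NH2
Op 5: best P0=NH2 P1=NH2
Op 6: best P0=NH2 P1=NH2
Op 7: best P0=NH2 P1=NH0
Op 8: best P0=NH0 P1=NH0
Op 9: best P0=NH0 P1=NH0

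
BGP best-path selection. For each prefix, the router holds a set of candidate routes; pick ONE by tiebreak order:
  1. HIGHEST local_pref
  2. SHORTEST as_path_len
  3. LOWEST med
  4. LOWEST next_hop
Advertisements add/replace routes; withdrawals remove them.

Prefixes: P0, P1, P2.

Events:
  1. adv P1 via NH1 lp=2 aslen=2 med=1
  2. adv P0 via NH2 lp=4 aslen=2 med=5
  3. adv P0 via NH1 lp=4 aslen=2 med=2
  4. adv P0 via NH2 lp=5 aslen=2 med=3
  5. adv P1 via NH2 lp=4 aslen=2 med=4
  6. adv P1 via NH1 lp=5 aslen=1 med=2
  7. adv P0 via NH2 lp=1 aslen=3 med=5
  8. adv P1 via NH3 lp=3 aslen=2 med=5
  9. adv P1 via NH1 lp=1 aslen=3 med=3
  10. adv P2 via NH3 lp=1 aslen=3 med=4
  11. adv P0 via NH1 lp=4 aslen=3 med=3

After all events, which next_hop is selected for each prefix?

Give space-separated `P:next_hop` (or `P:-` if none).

Answer: P0:NH1 P1:NH2 P2:NH3

Derivation:
Op 1: best P0=- P1=NH1 P2=-
Op 2: best P0=NH2 P1=NH1 P2=-
Op 3: best P0=NH1 P1=NH1 P2=-
Op 4: best P0=NH2 P1=NH1 P2=-
Op 5: best P0=NH2 P1=NH2 P2=-
Op 6: best P0=NH2 P1=NH1 P2=-
Op 7: best P0=NH1 P1=NH1 P2=-
Op 8: best P0=NH1 P1=NH1 P2=-
Op 9: best P0=NH1 P1=NH2 P2=-
Op 10: best P0=NH1 P1=NH2 P2=NH3
Op 11: best P0=NH1 P1=NH2 P2=NH3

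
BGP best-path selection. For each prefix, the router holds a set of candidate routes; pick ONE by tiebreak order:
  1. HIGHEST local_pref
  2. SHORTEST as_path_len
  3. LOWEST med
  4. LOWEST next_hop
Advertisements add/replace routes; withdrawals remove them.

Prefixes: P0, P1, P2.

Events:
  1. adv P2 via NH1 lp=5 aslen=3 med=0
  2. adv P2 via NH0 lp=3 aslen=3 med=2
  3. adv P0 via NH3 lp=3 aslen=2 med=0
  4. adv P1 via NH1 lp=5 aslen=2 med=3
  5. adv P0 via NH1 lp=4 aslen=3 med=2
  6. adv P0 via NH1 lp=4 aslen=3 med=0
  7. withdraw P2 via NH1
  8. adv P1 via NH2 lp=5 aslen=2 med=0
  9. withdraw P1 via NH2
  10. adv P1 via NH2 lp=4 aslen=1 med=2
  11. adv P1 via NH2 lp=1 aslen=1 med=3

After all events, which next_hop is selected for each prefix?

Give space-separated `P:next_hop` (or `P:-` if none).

Op 1: best P0=- P1=- P2=NH1
Op 2: best P0=- P1=- P2=NH1
Op 3: best P0=NH3 P1=- P2=NH1
Op 4: best P0=NH3 P1=NH1 P2=NH1
Op 5: best P0=NH1 P1=NH1 P2=NH1
Op 6: best P0=NH1 P1=NH1 P2=NH1
Op 7: best P0=NH1 P1=NH1 P2=NH0
Op 8: best P0=NH1 P1=NH2 P2=NH0
Op 9: best P0=NH1 P1=NH1 P2=NH0
Op 10: best P0=NH1 P1=NH1 P2=NH0
Op 11: best P0=NH1 P1=NH1 P2=NH0

Answer: P0:NH1 P1:NH1 P2:NH0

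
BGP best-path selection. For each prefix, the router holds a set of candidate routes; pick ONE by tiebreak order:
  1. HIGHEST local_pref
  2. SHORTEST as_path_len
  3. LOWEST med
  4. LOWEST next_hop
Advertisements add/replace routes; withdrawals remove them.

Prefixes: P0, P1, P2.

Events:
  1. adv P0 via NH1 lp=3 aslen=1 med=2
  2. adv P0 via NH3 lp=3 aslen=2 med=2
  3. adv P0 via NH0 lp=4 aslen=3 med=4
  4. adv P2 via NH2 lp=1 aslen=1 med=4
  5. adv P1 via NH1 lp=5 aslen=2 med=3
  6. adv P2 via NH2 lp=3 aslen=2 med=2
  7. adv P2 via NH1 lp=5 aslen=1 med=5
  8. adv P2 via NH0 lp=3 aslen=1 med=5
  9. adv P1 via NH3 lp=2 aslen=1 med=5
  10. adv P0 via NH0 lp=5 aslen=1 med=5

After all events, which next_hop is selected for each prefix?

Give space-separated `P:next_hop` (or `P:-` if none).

Op 1: best P0=NH1 P1=- P2=-
Op 2: best P0=NH1 P1=- P2=-
Op 3: best P0=NH0 P1=- P2=-
Op 4: best P0=NH0 P1=- P2=NH2
Op 5: best P0=NH0 P1=NH1 P2=NH2
Op 6: best P0=NH0 P1=NH1 P2=NH2
Op 7: best P0=NH0 P1=NH1 P2=NH1
Op 8: best P0=NH0 P1=NH1 P2=NH1
Op 9: best P0=NH0 P1=NH1 P2=NH1
Op 10: best P0=NH0 P1=NH1 P2=NH1

Answer: P0:NH0 P1:NH1 P2:NH1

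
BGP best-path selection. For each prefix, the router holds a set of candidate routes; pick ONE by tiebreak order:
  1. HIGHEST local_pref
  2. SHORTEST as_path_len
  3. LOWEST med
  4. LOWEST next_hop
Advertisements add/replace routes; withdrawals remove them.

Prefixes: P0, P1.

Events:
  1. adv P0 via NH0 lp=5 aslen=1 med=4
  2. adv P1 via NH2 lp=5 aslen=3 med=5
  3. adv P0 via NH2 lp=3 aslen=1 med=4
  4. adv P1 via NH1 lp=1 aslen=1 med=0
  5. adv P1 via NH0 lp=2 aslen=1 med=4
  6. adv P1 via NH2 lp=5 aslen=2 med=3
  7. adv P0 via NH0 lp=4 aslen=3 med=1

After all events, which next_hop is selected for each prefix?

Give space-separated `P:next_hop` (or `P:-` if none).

Answer: P0:NH0 P1:NH2

Derivation:
Op 1: best P0=NH0 P1=-
Op 2: best P0=NH0 P1=NH2
Op 3: best P0=NH0 P1=NH2
Op 4: best P0=NH0 P1=NH2
Op 5: best P0=NH0 P1=NH2
Op 6: best P0=NH0 P1=NH2
Op 7: best P0=NH0 P1=NH2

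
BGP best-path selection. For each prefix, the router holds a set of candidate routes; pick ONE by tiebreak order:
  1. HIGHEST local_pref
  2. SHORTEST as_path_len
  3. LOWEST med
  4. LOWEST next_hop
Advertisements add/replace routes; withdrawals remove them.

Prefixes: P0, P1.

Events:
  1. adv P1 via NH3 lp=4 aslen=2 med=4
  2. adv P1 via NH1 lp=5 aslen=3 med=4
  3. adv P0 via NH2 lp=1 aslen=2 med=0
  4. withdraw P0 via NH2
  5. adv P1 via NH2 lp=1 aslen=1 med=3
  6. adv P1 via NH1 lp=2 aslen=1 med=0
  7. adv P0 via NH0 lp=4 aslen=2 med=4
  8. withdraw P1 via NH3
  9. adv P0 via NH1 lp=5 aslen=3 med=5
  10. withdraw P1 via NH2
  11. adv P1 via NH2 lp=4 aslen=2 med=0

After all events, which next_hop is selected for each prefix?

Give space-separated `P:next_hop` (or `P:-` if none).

Op 1: best P0=- P1=NH3
Op 2: best P0=- P1=NH1
Op 3: best P0=NH2 P1=NH1
Op 4: best P0=- P1=NH1
Op 5: best P0=- P1=NH1
Op 6: best P0=- P1=NH3
Op 7: best P0=NH0 P1=NH3
Op 8: best P0=NH0 P1=NH1
Op 9: best P0=NH1 P1=NH1
Op 10: best P0=NH1 P1=NH1
Op 11: best P0=NH1 P1=NH2

Answer: P0:NH1 P1:NH2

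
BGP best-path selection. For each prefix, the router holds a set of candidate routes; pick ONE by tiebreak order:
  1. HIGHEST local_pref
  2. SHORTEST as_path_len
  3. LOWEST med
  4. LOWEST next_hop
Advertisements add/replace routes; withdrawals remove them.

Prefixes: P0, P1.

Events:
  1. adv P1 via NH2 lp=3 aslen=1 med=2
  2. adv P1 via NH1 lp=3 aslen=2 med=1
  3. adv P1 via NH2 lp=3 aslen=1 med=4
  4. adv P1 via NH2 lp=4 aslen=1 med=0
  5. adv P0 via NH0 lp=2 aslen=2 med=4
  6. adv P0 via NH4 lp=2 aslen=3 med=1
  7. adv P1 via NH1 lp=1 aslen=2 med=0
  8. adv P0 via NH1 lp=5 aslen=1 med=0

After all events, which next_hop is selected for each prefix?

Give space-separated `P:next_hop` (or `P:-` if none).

Answer: P0:NH1 P1:NH2

Derivation:
Op 1: best P0=- P1=NH2
Op 2: best P0=- P1=NH2
Op 3: best P0=- P1=NH2
Op 4: best P0=- P1=NH2
Op 5: best P0=NH0 P1=NH2
Op 6: best P0=NH0 P1=NH2
Op 7: best P0=NH0 P1=NH2
Op 8: best P0=NH1 P1=NH2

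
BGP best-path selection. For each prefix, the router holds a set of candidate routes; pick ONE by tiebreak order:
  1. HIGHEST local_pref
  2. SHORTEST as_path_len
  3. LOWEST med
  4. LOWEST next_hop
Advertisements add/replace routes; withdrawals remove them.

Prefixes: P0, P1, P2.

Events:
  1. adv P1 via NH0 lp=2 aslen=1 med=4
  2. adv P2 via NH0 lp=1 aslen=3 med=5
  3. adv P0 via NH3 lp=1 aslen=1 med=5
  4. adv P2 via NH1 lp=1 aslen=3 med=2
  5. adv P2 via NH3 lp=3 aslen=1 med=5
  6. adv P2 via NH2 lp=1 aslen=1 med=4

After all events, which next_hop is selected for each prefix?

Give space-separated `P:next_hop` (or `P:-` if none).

Op 1: best P0=- P1=NH0 P2=-
Op 2: best P0=- P1=NH0 P2=NH0
Op 3: best P0=NH3 P1=NH0 P2=NH0
Op 4: best P0=NH3 P1=NH0 P2=NH1
Op 5: best P0=NH3 P1=NH0 P2=NH3
Op 6: best P0=NH3 P1=NH0 P2=NH3

Answer: P0:NH3 P1:NH0 P2:NH3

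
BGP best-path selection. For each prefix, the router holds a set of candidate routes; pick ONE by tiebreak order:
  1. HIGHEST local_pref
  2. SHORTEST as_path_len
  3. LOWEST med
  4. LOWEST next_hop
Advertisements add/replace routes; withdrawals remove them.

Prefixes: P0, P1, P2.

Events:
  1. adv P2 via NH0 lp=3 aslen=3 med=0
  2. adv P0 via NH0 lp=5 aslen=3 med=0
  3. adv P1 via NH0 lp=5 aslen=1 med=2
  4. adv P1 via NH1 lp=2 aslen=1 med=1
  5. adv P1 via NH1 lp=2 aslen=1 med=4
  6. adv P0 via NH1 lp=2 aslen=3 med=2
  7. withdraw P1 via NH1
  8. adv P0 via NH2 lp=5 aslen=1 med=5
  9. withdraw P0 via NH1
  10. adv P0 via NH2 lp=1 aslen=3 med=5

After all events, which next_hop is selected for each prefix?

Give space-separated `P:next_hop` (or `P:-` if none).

Op 1: best P0=- P1=- P2=NH0
Op 2: best P0=NH0 P1=- P2=NH0
Op 3: best P0=NH0 P1=NH0 P2=NH0
Op 4: best P0=NH0 P1=NH0 P2=NH0
Op 5: best P0=NH0 P1=NH0 P2=NH0
Op 6: best P0=NH0 P1=NH0 P2=NH0
Op 7: best P0=NH0 P1=NH0 P2=NH0
Op 8: best P0=NH2 P1=NH0 P2=NH0
Op 9: best P0=NH2 P1=NH0 P2=NH0
Op 10: best P0=NH0 P1=NH0 P2=NH0

Answer: P0:NH0 P1:NH0 P2:NH0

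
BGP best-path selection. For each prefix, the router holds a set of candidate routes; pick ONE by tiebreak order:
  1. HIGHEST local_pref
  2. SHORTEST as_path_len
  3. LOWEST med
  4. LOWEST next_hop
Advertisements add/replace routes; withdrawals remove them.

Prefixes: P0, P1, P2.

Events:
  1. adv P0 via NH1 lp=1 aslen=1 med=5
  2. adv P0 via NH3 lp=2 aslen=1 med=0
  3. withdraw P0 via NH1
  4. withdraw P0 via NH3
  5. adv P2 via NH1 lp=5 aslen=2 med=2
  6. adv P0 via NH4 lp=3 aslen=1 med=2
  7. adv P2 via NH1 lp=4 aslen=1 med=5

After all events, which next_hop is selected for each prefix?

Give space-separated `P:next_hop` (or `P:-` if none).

Op 1: best P0=NH1 P1=- P2=-
Op 2: best P0=NH3 P1=- P2=-
Op 3: best P0=NH3 P1=- P2=-
Op 4: best P0=- P1=- P2=-
Op 5: best P0=- P1=- P2=NH1
Op 6: best P0=NH4 P1=- P2=NH1
Op 7: best P0=NH4 P1=- P2=NH1

Answer: P0:NH4 P1:- P2:NH1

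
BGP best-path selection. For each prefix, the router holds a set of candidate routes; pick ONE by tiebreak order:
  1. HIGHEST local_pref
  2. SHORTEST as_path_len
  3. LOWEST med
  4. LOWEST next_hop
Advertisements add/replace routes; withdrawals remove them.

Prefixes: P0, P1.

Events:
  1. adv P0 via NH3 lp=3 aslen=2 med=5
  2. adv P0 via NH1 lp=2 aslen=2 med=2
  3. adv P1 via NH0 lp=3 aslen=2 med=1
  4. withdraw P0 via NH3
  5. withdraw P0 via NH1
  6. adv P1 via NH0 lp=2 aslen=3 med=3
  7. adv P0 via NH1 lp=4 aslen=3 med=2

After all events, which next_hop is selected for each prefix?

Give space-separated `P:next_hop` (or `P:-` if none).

Op 1: best P0=NH3 P1=-
Op 2: best P0=NH3 P1=-
Op 3: best P0=NH3 P1=NH0
Op 4: best P0=NH1 P1=NH0
Op 5: best P0=- P1=NH0
Op 6: best P0=- P1=NH0
Op 7: best P0=NH1 P1=NH0

Answer: P0:NH1 P1:NH0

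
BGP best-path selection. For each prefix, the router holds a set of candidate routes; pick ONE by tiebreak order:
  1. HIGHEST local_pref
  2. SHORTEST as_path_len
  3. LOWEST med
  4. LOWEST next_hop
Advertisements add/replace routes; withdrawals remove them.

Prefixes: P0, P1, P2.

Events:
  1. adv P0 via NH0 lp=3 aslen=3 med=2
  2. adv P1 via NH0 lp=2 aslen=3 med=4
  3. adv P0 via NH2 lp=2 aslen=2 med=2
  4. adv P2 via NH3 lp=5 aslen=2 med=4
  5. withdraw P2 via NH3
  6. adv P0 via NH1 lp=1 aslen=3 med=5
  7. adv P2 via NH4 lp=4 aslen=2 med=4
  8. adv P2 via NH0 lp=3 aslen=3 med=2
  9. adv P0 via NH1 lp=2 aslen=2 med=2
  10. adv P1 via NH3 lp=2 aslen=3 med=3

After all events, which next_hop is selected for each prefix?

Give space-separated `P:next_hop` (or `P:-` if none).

Op 1: best P0=NH0 P1=- P2=-
Op 2: best P0=NH0 P1=NH0 P2=-
Op 3: best P0=NH0 P1=NH0 P2=-
Op 4: best P0=NH0 P1=NH0 P2=NH3
Op 5: best P0=NH0 P1=NH0 P2=-
Op 6: best P0=NH0 P1=NH0 P2=-
Op 7: best P0=NH0 P1=NH0 P2=NH4
Op 8: best P0=NH0 P1=NH0 P2=NH4
Op 9: best P0=NH0 P1=NH0 P2=NH4
Op 10: best P0=NH0 P1=NH3 P2=NH4

Answer: P0:NH0 P1:NH3 P2:NH4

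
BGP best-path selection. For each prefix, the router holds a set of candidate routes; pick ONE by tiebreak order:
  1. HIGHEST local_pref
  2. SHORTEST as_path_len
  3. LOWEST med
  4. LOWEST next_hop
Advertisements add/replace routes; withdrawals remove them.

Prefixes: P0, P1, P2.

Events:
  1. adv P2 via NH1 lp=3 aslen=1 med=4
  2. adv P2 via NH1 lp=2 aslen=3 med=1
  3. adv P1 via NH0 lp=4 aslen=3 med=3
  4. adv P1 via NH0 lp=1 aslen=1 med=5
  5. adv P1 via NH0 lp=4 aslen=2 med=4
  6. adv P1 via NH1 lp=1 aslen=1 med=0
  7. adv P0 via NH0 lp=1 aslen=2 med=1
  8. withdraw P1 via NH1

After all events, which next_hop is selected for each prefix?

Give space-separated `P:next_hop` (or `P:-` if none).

Answer: P0:NH0 P1:NH0 P2:NH1

Derivation:
Op 1: best P0=- P1=- P2=NH1
Op 2: best P0=- P1=- P2=NH1
Op 3: best P0=- P1=NH0 P2=NH1
Op 4: best P0=- P1=NH0 P2=NH1
Op 5: best P0=- P1=NH0 P2=NH1
Op 6: best P0=- P1=NH0 P2=NH1
Op 7: best P0=NH0 P1=NH0 P2=NH1
Op 8: best P0=NH0 P1=NH0 P2=NH1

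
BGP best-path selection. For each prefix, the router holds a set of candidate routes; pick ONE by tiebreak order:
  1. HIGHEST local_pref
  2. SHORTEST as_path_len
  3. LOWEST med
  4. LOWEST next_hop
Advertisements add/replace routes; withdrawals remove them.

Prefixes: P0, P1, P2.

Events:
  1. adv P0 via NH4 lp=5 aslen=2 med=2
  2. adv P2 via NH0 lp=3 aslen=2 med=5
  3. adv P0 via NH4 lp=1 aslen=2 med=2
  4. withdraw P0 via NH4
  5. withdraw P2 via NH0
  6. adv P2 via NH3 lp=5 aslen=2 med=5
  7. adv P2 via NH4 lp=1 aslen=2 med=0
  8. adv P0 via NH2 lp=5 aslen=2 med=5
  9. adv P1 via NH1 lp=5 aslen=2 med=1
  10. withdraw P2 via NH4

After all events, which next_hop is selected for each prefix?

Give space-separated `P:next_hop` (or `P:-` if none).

Op 1: best P0=NH4 P1=- P2=-
Op 2: best P0=NH4 P1=- P2=NH0
Op 3: best P0=NH4 P1=- P2=NH0
Op 4: best P0=- P1=- P2=NH0
Op 5: best P0=- P1=- P2=-
Op 6: best P0=- P1=- P2=NH3
Op 7: best P0=- P1=- P2=NH3
Op 8: best P0=NH2 P1=- P2=NH3
Op 9: best P0=NH2 P1=NH1 P2=NH3
Op 10: best P0=NH2 P1=NH1 P2=NH3

Answer: P0:NH2 P1:NH1 P2:NH3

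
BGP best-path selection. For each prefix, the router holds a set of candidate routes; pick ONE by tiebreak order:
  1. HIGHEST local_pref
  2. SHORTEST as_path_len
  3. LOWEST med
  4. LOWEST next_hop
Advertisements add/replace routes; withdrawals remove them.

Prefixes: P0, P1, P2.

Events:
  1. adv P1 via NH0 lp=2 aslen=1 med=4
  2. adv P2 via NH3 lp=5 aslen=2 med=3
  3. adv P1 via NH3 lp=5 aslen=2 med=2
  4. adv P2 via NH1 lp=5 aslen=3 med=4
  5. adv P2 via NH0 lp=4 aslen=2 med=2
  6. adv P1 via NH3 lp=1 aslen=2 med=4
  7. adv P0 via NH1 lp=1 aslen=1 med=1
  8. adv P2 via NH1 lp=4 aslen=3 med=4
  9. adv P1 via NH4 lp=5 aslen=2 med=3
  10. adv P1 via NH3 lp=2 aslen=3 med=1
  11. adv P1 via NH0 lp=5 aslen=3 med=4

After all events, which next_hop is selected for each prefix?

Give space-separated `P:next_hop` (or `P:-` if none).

Answer: P0:NH1 P1:NH4 P2:NH3

Derivation:
Op 1: best P0=- P1=NH0 P2=-
Op 2: best P0=- P1=NH0 P2=NH3
Op 3: best P0=- P1=NH3 P2=NH3
Op 4: best P0=- P1=NH3 P2=NH3
Op 5: best P0=- P1=NH3 P2=NH3
Op 6: best P0=- P1=NH0 P2=NH3
Op 7: best P0=NH1 P1=NH0 P2=NH3
Op 8: best P0=NH1 P1=NH0 P2=NH3
Op 9: best P0=NH1 P1=NH4 P2=NH3
Op 10: best P0=NH1 P1=NH4 P2=NH3
Op 11: best P0=NH1 P1=NH4 P2=NH3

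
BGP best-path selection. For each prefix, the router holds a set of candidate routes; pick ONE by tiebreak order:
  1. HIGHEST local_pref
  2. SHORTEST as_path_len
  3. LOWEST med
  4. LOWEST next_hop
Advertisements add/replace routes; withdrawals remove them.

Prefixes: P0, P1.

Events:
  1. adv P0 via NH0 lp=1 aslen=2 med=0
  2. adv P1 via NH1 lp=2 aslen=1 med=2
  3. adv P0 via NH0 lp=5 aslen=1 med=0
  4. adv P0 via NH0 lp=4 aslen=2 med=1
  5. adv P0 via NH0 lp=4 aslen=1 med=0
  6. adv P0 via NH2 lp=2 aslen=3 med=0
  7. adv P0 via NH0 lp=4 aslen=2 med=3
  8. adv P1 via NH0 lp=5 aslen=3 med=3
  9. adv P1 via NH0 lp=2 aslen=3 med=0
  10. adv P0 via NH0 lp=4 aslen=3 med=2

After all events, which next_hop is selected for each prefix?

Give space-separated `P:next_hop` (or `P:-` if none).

Answer: P0:NH0 P1:NH1

Derivation:
Op 1: best P0=NH0 P1=-
Op 2: best P0=NH0 P1=NH1
Op 3: best P0=NH0 P1=NH1
Op 4: best P0=NH0 P1=NH1
Op 5: best P0=NH0 P1=NH1
Op 6: best P0=NH0 P1=NH1
Op 7: best P0=NH0 P1=NH1
Op 8: best P0=NH0 P1=NH0
Op 9: best P0=NH0 P1=NH1
Op 10: best P0=NH0 P1=NH1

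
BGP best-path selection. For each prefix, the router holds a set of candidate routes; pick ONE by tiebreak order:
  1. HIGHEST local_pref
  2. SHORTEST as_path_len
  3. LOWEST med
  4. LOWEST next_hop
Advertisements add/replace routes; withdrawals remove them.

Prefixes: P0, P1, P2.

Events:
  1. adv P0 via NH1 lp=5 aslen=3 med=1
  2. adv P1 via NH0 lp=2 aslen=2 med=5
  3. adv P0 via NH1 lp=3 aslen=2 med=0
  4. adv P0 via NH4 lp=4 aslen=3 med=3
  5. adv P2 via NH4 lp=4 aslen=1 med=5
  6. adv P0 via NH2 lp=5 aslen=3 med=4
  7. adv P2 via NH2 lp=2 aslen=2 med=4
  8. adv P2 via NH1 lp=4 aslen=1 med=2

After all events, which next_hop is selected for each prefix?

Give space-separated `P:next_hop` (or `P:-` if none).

Answer: P0:NH2 P1:NH0 P2:NH1

Derivation:
Op 1: best P0=NH1 P1=- P2=-
Op 2: best P0=NH1 P1=NH0 P2=-
Op 3: best P0=NH1 P1=NH0 P2=-
Op 4: best P0=NH4 P1=NH0 P2=-
Op 5: best P0=NH4 P1=NH0 P2=NH4
Op 6: best P0=NH2 P1=NH0 P2=NH4
Op 7: best P0=NH2 P1=NH0 P2=NH4
Op 8: best P0=NH2 P1=NH0 P2=NH1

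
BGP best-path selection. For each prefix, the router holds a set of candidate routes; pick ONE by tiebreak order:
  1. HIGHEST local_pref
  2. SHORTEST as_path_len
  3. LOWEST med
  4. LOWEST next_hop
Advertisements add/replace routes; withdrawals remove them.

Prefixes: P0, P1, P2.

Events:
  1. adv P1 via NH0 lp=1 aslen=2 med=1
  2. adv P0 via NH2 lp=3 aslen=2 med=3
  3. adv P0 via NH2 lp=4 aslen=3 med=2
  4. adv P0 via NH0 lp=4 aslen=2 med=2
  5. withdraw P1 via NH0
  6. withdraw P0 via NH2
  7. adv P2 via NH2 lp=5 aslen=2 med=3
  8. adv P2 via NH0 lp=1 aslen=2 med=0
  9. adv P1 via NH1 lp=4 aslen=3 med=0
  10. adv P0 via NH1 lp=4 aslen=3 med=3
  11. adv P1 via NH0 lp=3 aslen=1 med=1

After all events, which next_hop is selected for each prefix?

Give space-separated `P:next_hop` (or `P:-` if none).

Op 1: best P0=- P1=NH0 P2=-
Op 2: best P0=NH2 P1=NH0 P2=-
Op 3: best P0=NH2 P1=NH0 P2=-
Op 4: best P0=NH0 P1=NH0 P2=-
Op 5: best P0=NH0 P1=- P2=-
Op 6: best P0=NH0 P1=- P2=-
Op 7: best P0=NH0 P1=- P2=NH2
Op 8: best P0=NH0 P1=- P2=NH2
Op 9: best P0=NH0 P1=NH1 P2=NH2
Op 10: best P0=NH0 P1=NH1 P2=NH2
Op 11: best P0=NH0 P1=NH1 P2=NH2

Answer: P0:NH0 P1:NH1 P2:NH2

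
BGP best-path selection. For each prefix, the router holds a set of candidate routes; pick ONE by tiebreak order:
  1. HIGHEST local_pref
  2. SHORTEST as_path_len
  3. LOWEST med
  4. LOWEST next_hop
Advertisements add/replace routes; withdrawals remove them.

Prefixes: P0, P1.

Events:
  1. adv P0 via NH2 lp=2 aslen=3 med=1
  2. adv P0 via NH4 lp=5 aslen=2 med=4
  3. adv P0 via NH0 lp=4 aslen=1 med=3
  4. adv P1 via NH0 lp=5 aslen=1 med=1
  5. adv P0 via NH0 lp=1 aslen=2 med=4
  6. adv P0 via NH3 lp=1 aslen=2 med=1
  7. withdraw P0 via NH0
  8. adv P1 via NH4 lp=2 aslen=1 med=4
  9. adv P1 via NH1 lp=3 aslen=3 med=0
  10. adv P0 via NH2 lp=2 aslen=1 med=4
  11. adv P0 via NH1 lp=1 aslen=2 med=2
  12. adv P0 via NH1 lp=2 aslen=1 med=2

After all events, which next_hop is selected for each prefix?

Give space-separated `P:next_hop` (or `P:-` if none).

Answer: P0:NH4 P1:NH0

Derivation:
Op 1: best P0=NH2 P1=-
Op 2: best P0=NH4 P1=-
Op 3: best P0=NH4 P1=-
Op 4: best P0=NH4 P1=NH0
Op 5: best P0=NH4 P1=NH0
Op 6: best P0=NH4 P1=NH0
Op 7: best P0=NH4 P1=NH0
Op 8: best P0=NH4 P1=NH0
Op 9: best P0=NH4 P1=NH0
Op 10: best P0=NH4 P1=NH0
Op 11: best P0=NH4 P1=NH0
Op 12: best P0=NH4 P1=NH0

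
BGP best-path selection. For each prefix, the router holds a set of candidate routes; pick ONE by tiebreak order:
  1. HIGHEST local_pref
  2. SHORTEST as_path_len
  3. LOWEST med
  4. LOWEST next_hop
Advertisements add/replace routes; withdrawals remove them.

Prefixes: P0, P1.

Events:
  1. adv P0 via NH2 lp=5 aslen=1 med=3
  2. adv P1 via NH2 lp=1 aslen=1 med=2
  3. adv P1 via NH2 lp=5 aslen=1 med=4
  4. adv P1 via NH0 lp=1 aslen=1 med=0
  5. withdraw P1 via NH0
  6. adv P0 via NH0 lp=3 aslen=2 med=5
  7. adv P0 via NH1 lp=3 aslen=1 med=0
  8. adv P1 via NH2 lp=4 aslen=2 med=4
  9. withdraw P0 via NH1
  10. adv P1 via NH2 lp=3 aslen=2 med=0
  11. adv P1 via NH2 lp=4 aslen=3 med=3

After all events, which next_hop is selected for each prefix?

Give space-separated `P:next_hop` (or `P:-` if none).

Answer: P0:NH2 P1:NH2

Derivation:
Op 1: best P0=NH2 P1=-
Op 2: best P0=NH2 P1=NH2
Op 3: best P0=NH2 P1=NH2
Op 4: best P0=NH2 P1=NH2
Op 5: best P0=NH2 P1=NH2
Op 6: best P0=NH2 P1=NH2
Op 7: best P0=NH2 P1=NH2
Op 8: best P0=NH2 P1=NH2
Op 9: best P0=NH2 P1=NH2
Op 10: best P0=NH2 P1=NH2
Op 11: best P0=NH2 P1=NH2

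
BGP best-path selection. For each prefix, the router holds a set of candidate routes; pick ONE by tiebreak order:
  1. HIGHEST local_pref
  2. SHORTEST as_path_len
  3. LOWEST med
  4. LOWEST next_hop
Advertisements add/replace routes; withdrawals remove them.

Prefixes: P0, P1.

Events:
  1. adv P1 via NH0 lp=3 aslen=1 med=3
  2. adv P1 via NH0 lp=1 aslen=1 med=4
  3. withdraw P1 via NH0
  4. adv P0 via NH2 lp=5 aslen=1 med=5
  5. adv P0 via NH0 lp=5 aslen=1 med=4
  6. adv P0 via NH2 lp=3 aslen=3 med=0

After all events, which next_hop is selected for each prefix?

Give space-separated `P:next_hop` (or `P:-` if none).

Op 1: best P0=- P1=NH0
Op 2: best P0=- P1=NH0
Op 3: best P0=- P1=-
Op 4: best P0=NH2 P1=-
Op 5: best P0=NH0 P1=-
Op 6: best P0=NH0 P1=-

Answer: P0:NH0 P1:-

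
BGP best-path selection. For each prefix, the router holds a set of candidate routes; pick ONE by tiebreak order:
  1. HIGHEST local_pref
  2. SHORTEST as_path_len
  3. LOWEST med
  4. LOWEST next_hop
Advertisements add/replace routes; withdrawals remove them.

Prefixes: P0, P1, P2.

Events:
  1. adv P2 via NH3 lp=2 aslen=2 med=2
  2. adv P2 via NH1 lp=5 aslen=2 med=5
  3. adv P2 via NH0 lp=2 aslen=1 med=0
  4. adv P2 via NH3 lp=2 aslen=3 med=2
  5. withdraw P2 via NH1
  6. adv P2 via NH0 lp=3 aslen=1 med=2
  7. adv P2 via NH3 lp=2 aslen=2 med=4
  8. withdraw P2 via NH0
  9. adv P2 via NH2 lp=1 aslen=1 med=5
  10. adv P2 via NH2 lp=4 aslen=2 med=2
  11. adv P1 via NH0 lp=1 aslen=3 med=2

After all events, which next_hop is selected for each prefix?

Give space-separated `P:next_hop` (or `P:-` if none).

Answer: P0:- P1:NH0 P2:NH2

Derivation:
Op 1: best P0=- P1=- P2=NH3
Op 2: best P0=- P1=- P2=NH1
Op 3: best P0=- P1=- P2=NH1
Op 4: best P0=- P1=- P2=NH1
Op 5: best P0=- P1=- P2=NH0
Op 6: best P0=- P1=- P2=NH0
Op 7: best P0=- P1=- P2=NH0
Op 8: best P0=- P1=- P2=NH3
Op 9: best P0=- P1=- P2=NH3
Op 10: best P0=- P1=- P2=NH2
Op 11: best P0=- P1=NH0 P2=NH2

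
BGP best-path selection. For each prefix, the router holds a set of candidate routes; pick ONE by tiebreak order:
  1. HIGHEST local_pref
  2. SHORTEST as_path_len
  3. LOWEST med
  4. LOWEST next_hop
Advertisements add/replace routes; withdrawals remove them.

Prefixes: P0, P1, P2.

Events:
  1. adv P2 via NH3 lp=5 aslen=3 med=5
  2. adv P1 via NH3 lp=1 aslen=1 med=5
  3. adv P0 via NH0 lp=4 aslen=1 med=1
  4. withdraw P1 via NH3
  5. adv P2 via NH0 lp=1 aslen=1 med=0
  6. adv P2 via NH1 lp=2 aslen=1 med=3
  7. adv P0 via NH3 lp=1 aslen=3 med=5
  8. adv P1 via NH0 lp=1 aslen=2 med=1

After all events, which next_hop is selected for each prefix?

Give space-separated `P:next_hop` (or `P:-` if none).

Answer: P0:NH0 P1:NH0 P2:NH3

Derivation:
Op 1: best P0=- P1=- P2=NH3
Op 2: best P0=- P1=NH3 P2=NH3
Op 3: best P0=NH0 P1=NH3 P2=NH3
Op 4: best P0=NH0 P1=- P2=NH3
Op 5: best P0=NH0 P1=- P2=NH3
Op 6: best P0=NH0 P1=- P2=NH3
Op 7: best P0=NH0 P1=- P2=NH3
Op 8: best P0=NH0 P1=NH0 P2=NH3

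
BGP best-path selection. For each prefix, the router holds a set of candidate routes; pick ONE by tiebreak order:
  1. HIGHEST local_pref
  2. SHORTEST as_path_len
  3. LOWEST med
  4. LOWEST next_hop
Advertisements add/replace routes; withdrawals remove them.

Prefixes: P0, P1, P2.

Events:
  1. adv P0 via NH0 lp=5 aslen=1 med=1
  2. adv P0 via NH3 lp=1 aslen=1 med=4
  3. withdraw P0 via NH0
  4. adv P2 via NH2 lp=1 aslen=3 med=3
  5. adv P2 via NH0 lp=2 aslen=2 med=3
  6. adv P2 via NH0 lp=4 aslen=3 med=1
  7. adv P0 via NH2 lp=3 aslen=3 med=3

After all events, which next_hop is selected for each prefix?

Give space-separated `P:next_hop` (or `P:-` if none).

Op 1: best P0=NH0 P1=- P2=-
Op 2: best P0=NH0 P1=- P2=-
Op 3: best P0=NH3 P1=- P2=-
Op 4: best P0=NH3 P1=- P2=NH2
Op 5: best P0=NH3 P1=- P2=NH0
Op 6: best P0=NH3 P1=- P2=NH0
Op 7: best P0=NH2 P1=- P2=NH0

Answer: P0:NH2 P1:- P2:NH0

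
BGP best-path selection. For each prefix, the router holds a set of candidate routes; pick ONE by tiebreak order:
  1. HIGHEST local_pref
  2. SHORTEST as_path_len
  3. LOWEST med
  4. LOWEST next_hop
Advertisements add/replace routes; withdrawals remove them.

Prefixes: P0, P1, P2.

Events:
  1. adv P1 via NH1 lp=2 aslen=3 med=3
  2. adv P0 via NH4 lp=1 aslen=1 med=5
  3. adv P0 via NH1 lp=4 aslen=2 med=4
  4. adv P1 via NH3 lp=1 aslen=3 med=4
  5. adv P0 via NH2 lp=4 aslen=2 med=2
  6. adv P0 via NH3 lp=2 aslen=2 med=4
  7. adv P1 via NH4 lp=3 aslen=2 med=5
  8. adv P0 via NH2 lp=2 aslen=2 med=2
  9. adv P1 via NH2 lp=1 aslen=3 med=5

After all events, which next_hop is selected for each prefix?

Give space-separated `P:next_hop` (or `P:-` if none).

Op 1: best P0=- P1=NH1 P2=-
Op 2: best P0=NH4 P1=NH1 P2=-
Op 3: best P0=NH1 P1=NH1 P2=-
Op 4: best P0=NH1 P1=NH1 P2=-
Op 5: best P0=NH2 P1=NH1 P2=-
Op 6: best P0=NH2 P1=NH1 P2=-
Op 7: best P0=NH2 P1=NH4 P2=-
Op 8: best P0=NH1 P1=NH4 P2=-
Op 9: best P0=NH1 P1=NH4 P2=-

Answer: P0:NH1 P1:NH4 P2:-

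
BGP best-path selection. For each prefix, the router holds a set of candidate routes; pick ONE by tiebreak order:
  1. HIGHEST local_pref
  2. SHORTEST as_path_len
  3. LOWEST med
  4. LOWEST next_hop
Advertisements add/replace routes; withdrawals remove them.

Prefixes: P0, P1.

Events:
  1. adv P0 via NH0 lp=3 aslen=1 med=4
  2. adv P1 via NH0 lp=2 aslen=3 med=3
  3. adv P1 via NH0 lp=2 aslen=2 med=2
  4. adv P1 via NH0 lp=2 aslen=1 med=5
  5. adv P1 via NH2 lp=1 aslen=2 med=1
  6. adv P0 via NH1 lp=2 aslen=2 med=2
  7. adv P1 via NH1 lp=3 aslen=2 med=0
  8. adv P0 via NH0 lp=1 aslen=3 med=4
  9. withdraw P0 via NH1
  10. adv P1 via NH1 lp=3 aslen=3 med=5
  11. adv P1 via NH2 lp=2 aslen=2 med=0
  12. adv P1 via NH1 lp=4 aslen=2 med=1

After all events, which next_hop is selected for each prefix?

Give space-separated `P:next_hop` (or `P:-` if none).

Answer: P0:NH0 P1:NH1

Derivation:
Op 1: best P0=NH0 P1=-
Op 2: best P0=NH0 P1=NH0
Op 3: best P0=NH0 P1=NH0
Op 4: best P0=NH0 P1=NH0
Op 5: best P0=NH0 P1=NH0
Op 6: best P0=NH0 P1=NH0
Op 7: best P0=NH0 P1=NH1
Op 8: best P0=NH1 P1=NH1
Op 9: best P0=NH0 P1=NH1
Op 10: best P0=NH0 P1=NH1
Op 11: best P0=NH0 P1=NH1
Op 12: best P0=NH0 P1=NH1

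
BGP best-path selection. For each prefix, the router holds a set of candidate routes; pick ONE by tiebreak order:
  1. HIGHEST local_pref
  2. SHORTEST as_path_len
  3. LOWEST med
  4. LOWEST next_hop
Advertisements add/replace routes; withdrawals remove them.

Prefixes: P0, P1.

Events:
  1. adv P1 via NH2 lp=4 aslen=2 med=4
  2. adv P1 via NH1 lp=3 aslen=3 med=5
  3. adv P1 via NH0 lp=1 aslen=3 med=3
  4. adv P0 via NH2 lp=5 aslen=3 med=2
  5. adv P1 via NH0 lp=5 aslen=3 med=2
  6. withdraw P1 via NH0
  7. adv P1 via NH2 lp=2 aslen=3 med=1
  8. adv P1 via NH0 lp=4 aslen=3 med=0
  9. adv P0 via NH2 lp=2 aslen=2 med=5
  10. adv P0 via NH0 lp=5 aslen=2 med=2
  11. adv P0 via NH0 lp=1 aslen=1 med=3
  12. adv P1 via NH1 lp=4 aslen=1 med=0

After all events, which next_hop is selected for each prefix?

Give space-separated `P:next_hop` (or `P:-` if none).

Answer: P0:NH2 P1:NH1

Derivation:
Op 1: best P0=- P1=NH2
Op 2: best P0=- P1=NH2
Op 3: best P0=- P1=NH2
Op 4: best P0=NH2 P1=NH2
Op 5: best P0=NH2 P1=NH0
Op 6: best P0=NH2 P1=NH2
Op 7: best P0=NH2 P1=NH1
Op 8: best P0=NH2 P1=NH0
Op 9: best P0=NH2 P1=NH0
Op 10: best P0=NH0 P1=NH0
Op 11: best P0=NH2 P1=NH0
Op 12: best P0=NH2 P1=NH1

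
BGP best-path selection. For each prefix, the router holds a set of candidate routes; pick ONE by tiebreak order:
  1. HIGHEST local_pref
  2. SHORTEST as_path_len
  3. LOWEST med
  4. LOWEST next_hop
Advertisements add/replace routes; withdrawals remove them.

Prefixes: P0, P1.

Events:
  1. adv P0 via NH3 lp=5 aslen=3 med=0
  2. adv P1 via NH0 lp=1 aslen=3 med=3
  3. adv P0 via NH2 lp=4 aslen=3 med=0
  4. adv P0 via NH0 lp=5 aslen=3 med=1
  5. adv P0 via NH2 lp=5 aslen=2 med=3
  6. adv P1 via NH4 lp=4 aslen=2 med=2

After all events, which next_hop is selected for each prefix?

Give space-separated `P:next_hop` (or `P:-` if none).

Op 1: best P0=NH3 P1=-
Op 2: best P0=NH3 P1=NH0
Op 3: best P0=NH3 P1=NH0
Op 4: best P0=NH3 P1=NH0
Op 5: best P0=NH2 P1=NH0
Op 6: best P0=NH2 P1=NH4

Answer: P0:NH2 P1:NH4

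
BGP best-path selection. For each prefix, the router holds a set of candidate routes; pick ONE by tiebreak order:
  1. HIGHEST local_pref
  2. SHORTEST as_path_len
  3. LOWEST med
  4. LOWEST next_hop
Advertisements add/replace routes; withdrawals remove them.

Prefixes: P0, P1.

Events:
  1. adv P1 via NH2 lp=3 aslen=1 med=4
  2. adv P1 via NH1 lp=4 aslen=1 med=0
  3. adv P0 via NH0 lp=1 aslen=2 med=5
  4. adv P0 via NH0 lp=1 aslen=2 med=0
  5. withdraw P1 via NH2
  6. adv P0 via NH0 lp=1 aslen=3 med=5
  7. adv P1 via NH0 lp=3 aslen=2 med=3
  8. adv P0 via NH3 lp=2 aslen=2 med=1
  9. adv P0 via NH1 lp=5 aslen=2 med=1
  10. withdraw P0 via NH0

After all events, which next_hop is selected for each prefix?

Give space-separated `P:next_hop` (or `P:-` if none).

Op 1: best P0=- P1=NH2
Op 2: best P0=- P1=NH1
Op 3: best P0=NH0 P1=NH1
Op 4: best P0=NH0 P1=NH1
Op 5: best P0=NH0 P1=NH1
Op 6: best P0=NH0 P1=NH1
Op 7: best P0=NH0 P1=NH1
Op 8: best P0=NH3 P1=NH1
Op 9: best P0=NH1 P1=NH1
Op 10: best P0=NH1 P1=NH1

Answer: P0:NH1 P1:NH1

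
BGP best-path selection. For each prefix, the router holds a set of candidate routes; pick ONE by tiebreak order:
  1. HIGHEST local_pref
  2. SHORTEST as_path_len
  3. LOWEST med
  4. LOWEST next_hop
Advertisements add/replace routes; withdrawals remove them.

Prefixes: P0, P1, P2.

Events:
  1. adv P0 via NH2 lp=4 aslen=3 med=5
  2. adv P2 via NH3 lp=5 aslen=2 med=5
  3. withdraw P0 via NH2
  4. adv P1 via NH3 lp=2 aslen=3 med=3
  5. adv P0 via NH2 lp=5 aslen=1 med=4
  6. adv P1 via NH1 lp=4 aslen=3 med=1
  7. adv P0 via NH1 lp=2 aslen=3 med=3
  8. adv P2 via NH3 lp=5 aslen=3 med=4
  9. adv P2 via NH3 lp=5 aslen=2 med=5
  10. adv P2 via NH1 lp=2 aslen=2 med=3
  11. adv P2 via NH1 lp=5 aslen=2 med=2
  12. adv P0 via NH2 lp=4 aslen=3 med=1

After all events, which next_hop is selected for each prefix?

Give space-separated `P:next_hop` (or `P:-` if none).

Op 1: best P0=NH2 P1=- P2=-
Op 2: best P0=NH2 P1=- P2=NH3
Op 3: best P0=- P1=- P2=NH3
Op 4: best P0=- P1=NH3 P2=NH3
Op 5: best P0=NH2 P1=NH3 P2=NH3
Op 6: best P0=NH2 P1=NH1 P2=NH3
Op 7: best P0=NH2 P1=NH1 P2=NH3
Op 8: best P0=NH2 P1=NH1 P2=NH3
Op 9: best P0=NH2 P1=NH1 P2=NH3
Op 10: best P0=NH2 P1=NH1 P2=NH3
Op 11: best P0=NH2 P1=NH1 P2=NH1
Op 12: best P0=NH2 P1=NH1 P2=NH1

Answer: P0:NH2 P1:NH1 P2:NH1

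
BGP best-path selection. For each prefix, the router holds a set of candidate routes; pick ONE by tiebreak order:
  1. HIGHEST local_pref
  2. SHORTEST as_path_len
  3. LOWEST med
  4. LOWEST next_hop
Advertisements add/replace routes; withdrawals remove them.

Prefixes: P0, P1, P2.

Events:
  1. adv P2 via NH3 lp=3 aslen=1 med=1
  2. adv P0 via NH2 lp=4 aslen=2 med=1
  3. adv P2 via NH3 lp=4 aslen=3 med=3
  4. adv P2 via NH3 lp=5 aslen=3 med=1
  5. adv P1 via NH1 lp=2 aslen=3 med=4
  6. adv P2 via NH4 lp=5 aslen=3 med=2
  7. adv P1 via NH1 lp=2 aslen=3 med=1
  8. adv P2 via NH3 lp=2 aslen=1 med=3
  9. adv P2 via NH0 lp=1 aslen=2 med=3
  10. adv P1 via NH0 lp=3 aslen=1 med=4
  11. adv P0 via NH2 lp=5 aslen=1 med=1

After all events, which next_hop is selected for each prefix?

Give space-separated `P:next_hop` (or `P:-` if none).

Answer: P0:NH2 P1:NH0 P2:NH4

Derivation:
Op 1: best P0=- P1=- P2=NH3
Op 2: best P0=NH2 P1=- P2=NH3
Op 3: best P0=NH2 P1=- P2=NH3
Op 4: best P0=NH2 P1=- P2=NH3
Op 5: best P0=NH2 P1=NH1 P2=NH3
Op 6: best P0=NH2 P1=NH1 P2=NH3
Op 7: best P0=NH2 P1=NH1 P2=NH3
Op 8: best P0=NH2 P1=NH1 P2=NH4
Op 9: best P0=NH2 P1=NH1 P2=NH4
Op 10: best P0=NH2 P1=NH0 P2=NH4
Op 11: best P0=NH2 P1=NH0 P2=NH4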